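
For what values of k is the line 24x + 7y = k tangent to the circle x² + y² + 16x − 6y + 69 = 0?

The line touches the circle iff its distance from (−8, 3) is 2:
|24·(−8) + 7·3 − k| / √625 = 2
|k − (−171)| = 2·25, so k = −121 or k = −221.

k = −221 or k = −121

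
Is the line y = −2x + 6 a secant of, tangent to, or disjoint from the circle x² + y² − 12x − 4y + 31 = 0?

disjoint

d² = (2·6 + 1·2 − (6))²/5 = 64/5; r² = 9.
Since d² > r², the line lies outside the circle.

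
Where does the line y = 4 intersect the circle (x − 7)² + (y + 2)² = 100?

From the line, y = 4. Substituting:
x² − 14x − 15 = 0
x = 15 or x = −1, giving (15, 4) and (−1, 4).

(−1, 4) and (15, 4)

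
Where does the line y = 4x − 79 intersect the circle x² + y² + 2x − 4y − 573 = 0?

Substitute y = 4x − 79:
17x² − 646x + 5984 = 0  ⟹  x² − 38x + 352 = 0
x = 22 or x = 16, giving (22, 9) and (16, −15).

(16, −15) and (22, 9)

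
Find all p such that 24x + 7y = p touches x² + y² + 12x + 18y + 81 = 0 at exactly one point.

p = −357 or p = −57

Tangency holds when the distance from the centre (−6, −9) to the line equals the radius 6:
|24·(−6) + 7·(−9) − p| / √625 = 6
|p − (−207)| = 6·25, so p = −57 or p = −357.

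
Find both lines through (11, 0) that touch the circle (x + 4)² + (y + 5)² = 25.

3x − 4y = 33 and y = 0

A line y − (0) = m(x − (11)) is tangent when its distance from (−4, −5) is 5:
[m·(−15) − (−5)]² = 25(m² + 1)
4m² − 3m = 0, so m = 3/4 or m = 0.
Through (11, 0) these give 3x − 4y = 33 and y = 0.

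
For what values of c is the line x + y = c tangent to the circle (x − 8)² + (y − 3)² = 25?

c = 11 ± 5√2

Tangency holds when the distance from the centre (8, 3) to the line equals the radius 5:
|1·8 + 1·3 − c| / √2 = 5
|c − (11)| = 5√2.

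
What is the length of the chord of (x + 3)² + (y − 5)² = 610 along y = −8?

42

Substitute y = −8:
x² + 6x − 432 = 0
x = 18 or x = −24, giving (18, −8) and (−24, −8).
|(18, −8) − (−24, −8)| = √((42)² + (0)²) = 42.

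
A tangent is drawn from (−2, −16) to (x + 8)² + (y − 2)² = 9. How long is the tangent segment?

The centre is (−8, 2) and r = 3. The square of the distance from P to the centre is 36 + 324 = 360.
The tangent meets the radius at right angles, so tangent² = |PO|² − r² = 360 − 9 = 351.

3√39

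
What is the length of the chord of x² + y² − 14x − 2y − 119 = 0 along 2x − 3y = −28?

Centre (7, 1), r² = 169. Perpendicular distance d from centre to line = |39| / √13 = 39/√13.
Half the chord is √(r² − d²) = √(52), so the full chord is 4√13.

4√13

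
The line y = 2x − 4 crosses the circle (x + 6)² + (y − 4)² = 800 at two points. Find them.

Substitute y = 2x − 4:
5x² − 20x − 700 = 0  ⟹  x² − 4x − 140 = 0
x = 14 or x = −10, giving (14, 24) and (−10, −24).

(−10, −24) and (14, 24)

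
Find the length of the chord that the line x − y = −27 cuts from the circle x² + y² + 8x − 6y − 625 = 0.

30√2

The distance from (−4, 3) to the line is 20/√2, and r² = 650.
Half the chord is √(r² − d²) = √(450), so the full chord is 30√2.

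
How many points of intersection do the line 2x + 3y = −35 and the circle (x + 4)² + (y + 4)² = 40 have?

2

Substituting the line into the circle gives 13x² + 164x + 313 = 0.
Δ = 26896 − 16276 = 10620.
Two real roots: the line is a secant.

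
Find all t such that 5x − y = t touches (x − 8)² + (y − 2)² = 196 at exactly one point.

For a tangent, require d(centre, line) = r = 14.
|5·8 − 1·2 − t| / √26 = 14
|t − (38)| = 14√26.

t = 38 ± 14√26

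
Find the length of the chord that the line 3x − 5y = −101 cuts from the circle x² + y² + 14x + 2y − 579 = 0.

Centre (−7, −1), r² = 629. Perpendicular distance d from centre to line = |85| / √34 = 85/√34.
Chord = 2√(r² − d²) = 2·√(833/2) = 7√34.

7√34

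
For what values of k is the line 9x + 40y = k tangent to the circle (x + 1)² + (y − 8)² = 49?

For a tangent, require d(centre, line) = r = 7.
|9·(−1) + 40·8 − k| / √1681 = 7
|k − (311)| = 7·41, so k = 598 or k = 24.

k = 24 or k = 598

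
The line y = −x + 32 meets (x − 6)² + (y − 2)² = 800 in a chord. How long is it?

Substitute y = −x + 32:
2x² − 72x + 136 = 0  ⟹  x² − 36x + 68 = 0
x = 34 or x = 2, giving (34, −2) and (2, 30).
|(34, −2) − (2, 30)| = √((32)² + (−32)²) = 32√2.

32√2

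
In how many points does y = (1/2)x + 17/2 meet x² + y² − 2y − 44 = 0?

1

Substituting the line into the circle gives 5x² + 30x + 45 = 0.
Δ = 900 − 900 = 0.
A repeated root: the line is tangent.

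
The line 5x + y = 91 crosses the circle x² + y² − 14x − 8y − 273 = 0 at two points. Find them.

(14, 21) and (20, −9)

From the line, y = −5x + 91. Substituting:
26x² − 884x + 7280 = 0  ⟹  x² − 34x + 280 = 0
x = 20 or x = 14, giving (20, −9) and (14, 21).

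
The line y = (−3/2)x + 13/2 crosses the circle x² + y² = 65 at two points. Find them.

(−1, 8) and (7, −4)

Express y = (13 − 3x)/2 and substitute into the circle:
13x² − 78x − 91 = 0  ⟹  x² − 6x − 7 = 0
x = 7 or x = −1, giving (7, −4) and (−1, 8).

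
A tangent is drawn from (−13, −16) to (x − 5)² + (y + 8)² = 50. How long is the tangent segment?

The centre is (5, −8) and r = 5√2. The square of the distance from P to the centre is 324 + 64 = 388.
By the tangent–radius right angle, tangent length = √(|PO|² − r²) = √338 = 13√2.

13√2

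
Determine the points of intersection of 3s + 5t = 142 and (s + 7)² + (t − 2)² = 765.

(−1, 29) and (14, 20)

From the line, t = (142 − 3s)/5. Substituting:
34s² − 442s − 476 = 0  ⟹  s² − 13s − 14 = 0
s = 14 or s = −1, giving (14, 20) and (−1, 29).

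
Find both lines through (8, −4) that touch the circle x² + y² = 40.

3x + y = 20 and x − 3y = 20

Write the tangent as mx − y + (−4 − m·(8)) = 0 and set its distance from the centre to 2√10:
(−8m − (4))² = 40(m² + 1)
3m² + 8m − 3 = 0, so m = −3 or m = 1/3.
With m = −3: 3x + y = 20. With m = 1/3: x − 3y = 20.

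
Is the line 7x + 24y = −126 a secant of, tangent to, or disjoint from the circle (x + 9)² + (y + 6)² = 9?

d² = (7·(−9) + 24·(−6) − (−126))²/625 = 6561/625; r² = 9.
Since d² > r², the line lies outside the circle.

disjoint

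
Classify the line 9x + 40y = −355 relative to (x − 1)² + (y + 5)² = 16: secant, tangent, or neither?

tangent

Centre (1, −5), r² = 16. Distance² from centre to line = (164)²/1681 = 16.
Since d² = r², the line is tangent.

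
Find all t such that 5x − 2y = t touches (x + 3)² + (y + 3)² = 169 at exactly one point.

The line touches the circle iff its distance from (−3, −3) is 13:
|5·(−3) − 2·(−3) − t| / √29 = 13
|t − (−9)| = 13√29.

t = −9 ± 13√29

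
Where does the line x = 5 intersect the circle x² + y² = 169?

The line gives x = 5. Substituting into the circle:
y² − 144 = 0
y = 12 or y = −12, giving (5, 12) and (5, −12).

(5, −12) and (5, 12)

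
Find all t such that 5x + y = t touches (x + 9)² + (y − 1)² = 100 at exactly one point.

For a tangent, require d(centre, line) = r = 10.
|5·(−9) + 1·1 − t| / √26 = 10
|t − (−44)| = 10√26.

t = −44 ± 10√26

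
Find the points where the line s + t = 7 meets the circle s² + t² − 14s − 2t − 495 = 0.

Substitute t = −s + 7:
2s² − 26s − 460 = 0  ⟹  s² − 13s − 230 = 0
s = 23 or s = −10, giving (23, −16) and (−10, 17).

(−10, 17) and (23, −16)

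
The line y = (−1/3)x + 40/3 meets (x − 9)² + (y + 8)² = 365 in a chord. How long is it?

5√10

Substitute y = (40 − x)/3:
10x² − 290x + 1540 = 0  ⟹  x² − 29x + 154 = 0
x = 22 or x = 7, giving (22, 6) and (7, 11).
|(22, 6) − (7, 11)| = √((15)² + (−5)²) = 5√10.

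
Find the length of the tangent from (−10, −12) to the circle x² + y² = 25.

Centre (0, 0), r² = 25. |PO|² = (−10)² + (−12)² = 244.
By the tangent–radius right angle, tangent length = √(|PO|² − r²) = √219.

√219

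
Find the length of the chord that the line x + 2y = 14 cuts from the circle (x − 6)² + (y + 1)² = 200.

Centre (6, −1), r² = 200. Perpendicular distance d from centre to line = |−10| / √5 = 10/√5.
Half the chord is √(r² − d²) = √(180), so the full chord is 12√5.

12√5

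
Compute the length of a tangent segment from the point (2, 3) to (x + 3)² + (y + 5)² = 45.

The centre is (−3, −5) and r = 3√5. The square of the distance from P to the centre is 25 + 64 = 89.
By the tangent–radius right angle, tangent length = √(|PO|² − r²) = √44 = 2√11.

2√11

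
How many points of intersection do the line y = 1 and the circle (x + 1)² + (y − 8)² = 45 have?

0

Substituting the line into the circle gives x² + 2x + 5 = 0.
Discriminant = (2)² − 4·1·(5) = −16 < 0.
No real roots: the line does not meet the circle.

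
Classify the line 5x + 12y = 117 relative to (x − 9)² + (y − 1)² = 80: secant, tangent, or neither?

Substituting the line into the circle gives 169x² − 3642x + 11169 = 0.
Discriminant = (−3642)² − 4·169·(11169) = 5713920 > 0.
Two real roots: the line is a secant.

secant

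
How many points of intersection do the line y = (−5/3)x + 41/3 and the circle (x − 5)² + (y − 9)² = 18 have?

Substituting the line into the circle gives 34x² − 230x + 259 = 0.
Discriminant = (−230)² − 4·34·(259) = 17676 > 0.
Two real roots: the line is a secant.

2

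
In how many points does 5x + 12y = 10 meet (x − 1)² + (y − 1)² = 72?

2

Centre (1, 1), r² = 72. Distance² from centre to line = (7)²/169 = 49/169.
Since d² < r², the line cuts the circle twice.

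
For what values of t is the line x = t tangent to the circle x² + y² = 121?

t = −11 or t = 11

Tangency holds when the distance from the centre (0, 0) to the line equals the radius 11:
|1·0 + 0·0 − t| / √1 = 11
|t| = 11, so t = 11 or t = −11.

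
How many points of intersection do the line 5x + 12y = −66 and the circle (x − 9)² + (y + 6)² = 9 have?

Substituting the line into the circle gives 169x² − 2652x + 10404 = 0.
Δ = 7033104 − 7033104 = 0.
A repeated root: the line is tangent.

1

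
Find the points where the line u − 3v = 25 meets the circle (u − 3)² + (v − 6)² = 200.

From the line, v = (−25 + u)/3. Substituting:
10u² − 140u + 130 = 0  ⟹  u² − 14u + 13 = 0
u = 13 or u = 1, giving (13, −4) and (1, −8).

(1, −8) and (13, −4)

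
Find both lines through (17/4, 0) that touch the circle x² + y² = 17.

4x − y = 17 and 4x + y = 17

A line y − (0) = m(x − (17/4)) is tangent when its distance from (0, 0) is √17:
[m·(−17/4) − (0)]² = 17(m² + 1)
m² − 16 = 0, so m = 4 or m = −4.
Through (17/4, 0) these give 4x − y = 17 and 4x + y = 17.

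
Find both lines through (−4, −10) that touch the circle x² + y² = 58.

A line y − (−10) = m(x − (−4)) is tangent when its distance from (0, 0) is √58:
[m·(4) − (10)]² = 58(m² + 1)
21m² + 40m − 21 = 0, so m = 3/7 or m = −7/3.
With m = 3/7: 3x − 7y = 58. With m = −7/3: 7x + 3y = −58.

3x − 7y = 58 and 7x + 3y = −58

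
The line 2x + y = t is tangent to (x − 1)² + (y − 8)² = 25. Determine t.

The line touches the circle iff its distance from (1, 8) is 5:
|2·1 + 1·8 − t| / √5 = 5
|t − (10)| = 5√5.

t = 10 ± 5√5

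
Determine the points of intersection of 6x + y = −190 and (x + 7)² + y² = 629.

(−32, 2) and (−30, −10)

Express y = −6x − 190 and substitute into the circle:
37x² + 2294x + 35520 = 0  ⟹  x² + 62x + 960 = 0
x = −30 or x = −32, giving (−30, −10) and (−32, 2).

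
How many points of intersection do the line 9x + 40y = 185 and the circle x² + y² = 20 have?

Substituting the line into the circle gives 1681x² − 3330x + 2225 = 0.
Δ = 11088900 − 14960900 = −3872000.
No real roots: the line does not meet the circle.

0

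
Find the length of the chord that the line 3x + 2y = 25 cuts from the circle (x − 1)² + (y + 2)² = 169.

6√13

Substitute y = (25 − 3x)/2:
13x² − 182x + 169 = 0  ⟹  x² − 14x + 13 = 0
x = 13 or x = 1, giving (13, −7) and (1, 11).
Chord length = distance between (13, −7) and (1, 11) = √468 = 6√13.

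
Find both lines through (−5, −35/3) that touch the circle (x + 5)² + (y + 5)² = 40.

x + 3y = −40 and x − 3y = 30

A line y − (−35/3) = m(x − (−5)) is tangent when its distance from (−5, −5) is 2√10:
[m·(0) − (20/3)]² = 40(m² + 1)
9m² − 1 = 0, so m = −1/3 or m = 1/3.
With m = −1/3: x + 3y = −40. With m = 1/3: x − 3y = 30.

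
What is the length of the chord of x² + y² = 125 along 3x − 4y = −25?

20

Centre (0, 0), r² = 125. Perpendicular distance d from centre to line = |25| / √25 = 25/√25.
Chord = 2√(r² − d²) = 2·√(100) = 20.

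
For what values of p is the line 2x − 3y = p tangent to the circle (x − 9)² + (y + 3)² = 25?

Tangency holds when the distance from the centre (9, −3) to the line equals the radius 5:
|2·9 − 3·(−3) − p| / √13 = 5
|p − (27)| = 5√13.

p = 27 ± 5√13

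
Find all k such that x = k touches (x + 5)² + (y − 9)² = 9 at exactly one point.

The line touches the circle iff its distance from (−5, 9) is 3:
|1·(−5) + 0·9 − k| / √1 = 3
|k − (−5)| = 3, so k = −2 or k = −8.

k = −8 or k = −2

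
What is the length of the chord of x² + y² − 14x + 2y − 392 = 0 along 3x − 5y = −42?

Substitute y = (42 + 3x)/5:
34x² − 68x − 7616 = 0  ⟹  x² − 2x − 224 = 0
x = 16 or x = −14, giving (16, 18) and (−14, 0).
Chord length = distance between (16, 18) and (−14, 0) = √1224 = 6√34.

6√34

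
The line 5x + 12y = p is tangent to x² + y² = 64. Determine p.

The line touches the circle iff its distance from (0, 0) is 8:
|5·0 + 12·0 − p| / √169 = 8
|p| = 8·13, so p = 104 or p = −104.

p = −104 or p = 104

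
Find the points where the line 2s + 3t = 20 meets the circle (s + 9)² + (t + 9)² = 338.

From the line, t = (20 − 2s)/3. Substituting:
13s² − 26s − 104 = 0  ⟹  s² − 2s − 8 = 0
s = 4 or s = −2, giving (4, 4) and (−2, 8).

(−2, 8) and (4, 4)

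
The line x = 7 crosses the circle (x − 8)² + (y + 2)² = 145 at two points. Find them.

The line gives x = 7. Substituting into the circle:
y² + 4y − 140 = 0
y = 10 or y = −14, giving (7, 10) and (7, −14).

(7, −14) and (7, 10)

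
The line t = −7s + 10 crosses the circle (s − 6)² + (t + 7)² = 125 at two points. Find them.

(1, 3) and (4, −18)

From the line, t = −7s + 10. Substituting:
50s² − 250s + 200 = 0  ⟹  s² − 5s + 4 = 0
s = 4 or s = 1, giving (4, −18) and (1, 3).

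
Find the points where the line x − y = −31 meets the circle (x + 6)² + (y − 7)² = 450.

Substitute y = x + 31:
2x² + 60x + 162 = 0  ⟹  x² + 30x + 81 = 0
x = −3 or x = −27, giving (−3, 28) and (−27, 4).

(−27, 4) and (−3, 28)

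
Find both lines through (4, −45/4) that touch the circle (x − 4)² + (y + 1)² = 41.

A line y − (−45/4) = m(x − (4)) is tangent when its distance from (4, −1) is √41:
[m·(0) − (41/4)]² = 41(m² + 1)
16m² − 25 = 0, so m = −5/4 or m = 5/4.
With m = −5/4: 5x + 4y = −25. With m = 5/4: 5x − 4y = 65.

5x + 4y = −25 and 5x − 4y = 65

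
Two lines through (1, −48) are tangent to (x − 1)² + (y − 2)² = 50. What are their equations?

7x − y = 55 and 7x + y = −41

A line y − (−48) = m(x − (1)) is tangent when its distance from (1, 2) is 5√2:
[m·(0) − (50)]² = 50(m² + 1)
m² − 49 = 0, so m = 7 or m = −7.
Through (1, −48) these give 7x − y = 55 and 7x + y = −41.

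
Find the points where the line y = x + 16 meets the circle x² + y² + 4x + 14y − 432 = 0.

(−24, −8) and (−1, 15)

Express y = x + 16 and substitute into the circle:
2x² + 50x + 48 = 0  ⟹  x² + 25x + 24 = 0
x = −1 or x = −24, giving (−1, 15) and (−24, −8).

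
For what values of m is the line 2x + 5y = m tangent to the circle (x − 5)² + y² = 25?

Tangency holds when the distance from the centre (5, 0) to the line equals the radius 5:
|2·5 + 5·0 − m| / √29 = 5
|m − (10)| = 5√29.

m = 10 ± 5√29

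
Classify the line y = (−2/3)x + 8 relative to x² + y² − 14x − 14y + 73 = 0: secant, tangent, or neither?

Substituting the line into the circle gives 13x² − 138x + 225 = 0.
Discriminant = (−138)² − 4·13·(225) = 7344 > 0.
Two real roots: the line is a secant.

secant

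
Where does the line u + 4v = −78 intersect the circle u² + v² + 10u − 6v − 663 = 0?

(−26, −13) and (6, −21)

Substitute v = (−78 − u)/4:
17u² + 340u − 2652 = 0  ⟹  u² + 20u − 156 = 0
u = 6 or u = −26, giving (6, −21) and (−26, −13).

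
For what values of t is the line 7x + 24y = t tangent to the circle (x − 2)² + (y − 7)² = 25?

Tangency holds when the distance from the centre (2, 7) to the line equals the radius 5:
|7·2 + 24·7 − t| / √625 = 5
|t − (182)| = 5·25, so t = 307 or t = 57.

t = 57 or t = 307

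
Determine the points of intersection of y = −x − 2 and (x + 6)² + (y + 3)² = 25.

Express y = −x − 2 and substitute into the circle:
2x² + 10x + 12 = 0  ⟹  x² + 5x + 6 = 0
x = −2 or x = −3, giving (−2, 0) and (−3, 1).

(−3, 1) and (−2, 0)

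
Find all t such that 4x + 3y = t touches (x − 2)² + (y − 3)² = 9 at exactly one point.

t = 2 or t = 32

Tangency holds when the distance from the centre (2, 3) to the line equals the radius 3:
|4·2 + 3·3 − t| / √25 = 3
|t − (17)| = 3·5, so t = 32 or t = 2.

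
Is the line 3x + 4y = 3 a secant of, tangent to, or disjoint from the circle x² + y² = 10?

Substituting the line into the circle gives 25x² − 18x − 151 = 0.
Δ = 324 − (−15100) = 15424.
Two real roots: the line is a secant.

secant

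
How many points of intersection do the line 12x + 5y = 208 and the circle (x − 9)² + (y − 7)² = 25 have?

Substituting the line into the circle gives 169x² − 4602x + 31329 = 0.
Discriminant = (−4602)² − 4·169·(31329) = 0.
A repeated root: the line is tangent.

1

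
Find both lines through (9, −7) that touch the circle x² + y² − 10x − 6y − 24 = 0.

7x − 3y = 84 and 3x + 7y = −22

A line y − (−7) = m(x − (9)) is tangent when its distance from (5, 3) is √58:
(−4m − (10))² = 58(m² + 1)
21m² − 40m − 21 = 0, so m = 7/3 or m = −3/7.
Through (9, −7) these give 7x − 3y = 84 and 3x + 7y = −22.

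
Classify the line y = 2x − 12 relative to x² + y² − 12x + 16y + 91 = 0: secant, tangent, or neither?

neither

Substituting the line into the circle gives 5x² − 28x + 43 = 0.
Discriminant = (−28)² − 4·5·(43) = −76 < 0.
No real roots: the line does not meet the circle.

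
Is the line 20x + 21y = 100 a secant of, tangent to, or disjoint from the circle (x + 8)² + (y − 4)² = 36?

Substituting the line into the circle gives 841x² + 6416x + 12604 = 0.
Δ = 41165056 − 42399856 = −1234800.
No real roots: the line does not meet the circle.

disjoint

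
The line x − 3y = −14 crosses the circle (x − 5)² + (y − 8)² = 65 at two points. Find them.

(−2, 4) and (13, 9)

Substitute y = (14 + x)/3:
10x² − 110x − 260 = 0  ⟹  x² − 11x − 26 = 0
x = 13 or x = −2, giving (13, 9) and (−2, 4).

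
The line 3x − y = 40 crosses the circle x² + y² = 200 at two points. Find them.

(10, −10) and (14, 2)

Express y = 3x − 40 and substitute into the circle:
10x² − 240x + 1400 = 0  ⟹  x² − 24x + 140 = 0
x = 14 or x = 10, giving (14, 2) and (10, −10).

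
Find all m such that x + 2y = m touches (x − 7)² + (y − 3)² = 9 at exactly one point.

m = 13 ± 3√5

Tangency holds when the distance from the centre (7, 3) to the line equals the radius 3:
|1·7 + 2·3 − m| / √5 = 3
|m − (13)| = 3√5.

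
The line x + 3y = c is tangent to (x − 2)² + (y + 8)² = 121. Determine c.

The line touches the circle iff its distance from (2, −8) is 11:
|1·2 + 3·(−8) − c| / √10 = 11
|c − (−22)| = 11√10.

c = −22 ± 11√10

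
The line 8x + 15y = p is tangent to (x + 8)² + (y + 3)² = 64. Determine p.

The line touches the circle iff its distance from (−8, −3) is 8:
|8·(−8) + 15·(−3) − p| / √289 = 8
|p − (−109)| = 8·17, so p = 27 or p = −245.

p = −245 or p = 27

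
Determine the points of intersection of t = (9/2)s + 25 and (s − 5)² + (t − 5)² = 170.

(−6, −2) and (−2, 16)

Substitute t = (50 + 9s)/2:
85s² + 680s + 1020 = 0  ⟹  s² + 8s + 12 = 0
s = −2 or s = −6, giving (−2, 16) and (−6, −2).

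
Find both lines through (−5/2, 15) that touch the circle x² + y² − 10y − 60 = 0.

2x + 9y = 130 and 6x − 7y = −120

A line y − (15) = m(x − (−5/2)) is tangent when its distance from (0, 5) is √85:
(5/2m − (−10))² = 85(m² + 1)
63m² − 40m − 12 = 0, so m = −2/9 or m = 6/7.
Through (−5/2, 15) these give 2x + 9y = 130 and 6x − 7y = −120.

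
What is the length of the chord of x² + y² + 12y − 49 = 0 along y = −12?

14

From the line, y = −12. Substituting:
x² − 49 = 0
x = 7 or x = −7, giving (7, −12) and (−7, −12).
|(7, −12) − (−7, −12)| = √((14)² + (0)²) = 14.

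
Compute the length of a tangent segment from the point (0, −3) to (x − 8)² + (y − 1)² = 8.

Centre (8, 1), r² = 8. |PO|² = (−8)² + (−4)² = 80.
By the tangent–radius right angle, tangent length = √(|PO|² − r²) = √72 = 6√2.

6√2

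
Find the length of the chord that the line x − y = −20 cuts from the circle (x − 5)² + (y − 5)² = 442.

22√2

Centre (5, 5), r² = 442. Perpendicular distance d from centre to line = |20| / √2 = 20/√2.
Chord = 2√(r² − d²) = 2·√(242) = 22√2.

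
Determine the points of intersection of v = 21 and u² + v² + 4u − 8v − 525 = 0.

(−18, 21) and (14, 21)

Substitute v = 21:
u² + 4u − 252 = 0
u = 14 or u = −18, giving (14, 21) and (−18, 21).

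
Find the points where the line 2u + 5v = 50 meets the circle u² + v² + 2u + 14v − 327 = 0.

Substitute v = (50 − 2u)/5:
29u² − 290u − 2175 = 0  ⟹  u² − 10u − 75 = 0
u = 15 or u = −5, giving (15, 4) and (−5, 12).

(−5, 12) and (15, 4)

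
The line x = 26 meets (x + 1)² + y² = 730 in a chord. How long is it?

2

The line gives x = 26. Substituting into the circle:
y² − 1 = 0
y = 1 or y = −1, giving (26, 1) and (26, −1).
Chord length = distance between (26, 1) and (26, −1) = √4 = 2.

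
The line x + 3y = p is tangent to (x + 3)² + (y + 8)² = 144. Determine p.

p = −27 ± 12√10

The line touches the circle iff its distance from (−3, −8) is 12:
|1·(−3) + 3·(−8) − p| / √10 = 12
|p − (−27)| = 12√10.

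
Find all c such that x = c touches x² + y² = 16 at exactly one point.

Tangency holds when the distance from the centre (0, 0) to the line equals the radius 4:
|1·0 + 0·0 − c| / √1 = 4
|c| = 4, so c = 4 or c = −4.

c = −4 or c = 4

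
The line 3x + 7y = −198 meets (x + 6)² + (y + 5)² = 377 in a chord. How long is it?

Express y = (−198 − 3x)/7 and substitute into the circle:
58x² + 1566x + 9860 = 0  ⟹  x² + 27x + 170 = 0
x = −10 or x = −17, giving (−10, −24) and (−17, −21).
|(−10, −24) − (−17, −21)| = √((7)² + (−3)²) = √58.

√58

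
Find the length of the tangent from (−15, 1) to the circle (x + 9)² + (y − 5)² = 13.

Centre (−9, 5), r² = 13. |PO|² = (−6)² + (−4)² = 52.
By the tangent–radius right angle, tangent length = √(|PO|² − r²) = √39.

√39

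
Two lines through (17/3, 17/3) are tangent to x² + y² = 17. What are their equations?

4x − y = 17 and x − 4y = −17

Write the tangent as mx − y + (17/3 − m·(17/3)) = 0 and set its distance from the centre to √17:
(−17/3m − (−17/3))² = 17(m² + 1)
4m² − 17m + 4 = 0, so m = 4 or m = 1/4.
Through (17/3, 17/3) these give 4x − y = 17 and x − 4y = −17.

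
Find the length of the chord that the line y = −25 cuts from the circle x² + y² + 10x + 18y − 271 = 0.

The distance from (−5, −9) to the line is 16, and r² = 377.
Half the chord is √(r² − d²) = √(121), so the full chord is 22.

22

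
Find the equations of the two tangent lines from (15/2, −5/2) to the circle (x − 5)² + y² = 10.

3x − y = 25 and x − 3y = 15

Let a tangent through (15/2, −5/2) have slope m. Its distance from (5, 0) must equal √10:
(−5/2m − (5/2))² = 10(m² + 1)
3m² − 10m + 3 = 0, so m = 3 or m = 1/3.
With m = 3: 3x − y = 25. With m = 1/3: x − 3y = 15.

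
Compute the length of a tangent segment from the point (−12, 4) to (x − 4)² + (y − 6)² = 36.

4√14

With centre O = (4, 6), |OP|² = 260 and r² = 36.
By the tangent–radius right angle, tangent length = √(|PO|² − r²) = √224 = 4√14.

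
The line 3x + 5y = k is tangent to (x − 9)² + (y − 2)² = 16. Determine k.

k = 37 ± 4√34

For a tangent, require d(centre, line) = r = 4.
|3·9 + 5·2 − k| / √34 = 4
|k − (37)| = 4√34.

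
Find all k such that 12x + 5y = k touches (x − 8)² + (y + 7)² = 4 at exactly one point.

k = 35 or k = 87

The line touches the circle iff its distance from (8, −7) is 2:
|12·8 + 5·(−7) − k| / √169 = 2
|k − (61)| = 2·13, so k = 87 or k = 35.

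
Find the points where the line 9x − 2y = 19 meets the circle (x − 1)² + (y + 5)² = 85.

From the line, y = (−19 + 9x)/2. Substituting:
85x² − 170x − 255 = 0  ⟹  x² − 2x − 3 = 0
x = 3 or x = −1, giving (3, 4) and (−1, −14).

(−1, −14) and (3, 4)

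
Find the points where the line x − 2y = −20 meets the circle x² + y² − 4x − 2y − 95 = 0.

Substitute y = (20 + x)/2:
5x² + 20x − 60 = 0  ⟹  x² + 4x − 12 = 0
x = 2 or x = −6, giving (2, 11) and (−6, 7).

(−6, 7) and (2, 11)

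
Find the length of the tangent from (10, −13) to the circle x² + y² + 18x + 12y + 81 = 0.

√374

With centre O = (−9, −6), |OP|² = 410 and r² = 36.
The tangent meets the radius at right angles, so tangent² = |PO|² − r² = 410 − 36 = 374.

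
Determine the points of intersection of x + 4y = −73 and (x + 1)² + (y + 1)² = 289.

(−9, −16) and (−1, −18)

Express y = (−73 − x)/4 and substitute into the circle:
17x² + 170x + 153 = 0  ⟹  x² + 10x + 9 = 0
x = −1 or x = −9, giving (−1, −18) and (−9, −16).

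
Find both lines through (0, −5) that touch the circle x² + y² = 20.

x − 2y = 10 and x + 2y = −10

Write the tangent as mx − y + (−5 − m·(0)) = 0 and set its distance from the centre to 2√5:
[m·(0) − (5)]² = 20(m² + 1)
4m² − 1 = 0, so m = 1/2 or m = −1/2.
With m = 1/2: x − 2y = 10. With m = −1/2: x + 2y = −10.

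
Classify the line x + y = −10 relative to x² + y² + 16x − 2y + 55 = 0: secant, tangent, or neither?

Centre (−8, 1), r² = 10. Distance² from centre to line = (3)²/2 = 9/2.
Since d² < r², the line cuts the circle twice.

secant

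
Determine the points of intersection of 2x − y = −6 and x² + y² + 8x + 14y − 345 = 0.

Substitute y = 2x + 6:
5x² + 60x − 225 = 0  ⟹  x² + 12x − 45 = 0
x = 3 or x = −15, giving (3, 12) and (−15, −24).

(−15, −24) and (3, 12)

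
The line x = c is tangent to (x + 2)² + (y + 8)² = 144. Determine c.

c = −14 or c = 10

For a tangent, require d(centre, line) = r = 12.
|1·(−2) + 0·(−8) − c| / √1 = 12
|c − (−2)| = 12, so c = 10 or c = −14.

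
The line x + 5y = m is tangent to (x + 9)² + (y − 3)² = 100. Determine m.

m = 6 ± 10√26

For a tangent, require d(centre, line) = r = 10.
|1·(−9) + 5·3 − m| / √26 = 10
|m − (6)| = 10√26.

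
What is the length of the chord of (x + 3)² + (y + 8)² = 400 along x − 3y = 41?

12√10

The distance from (−3, −8) to the line is 20/√10, and r² = 400.
Chord = 2√(r² − d²) = 2·√(360) = 12√10.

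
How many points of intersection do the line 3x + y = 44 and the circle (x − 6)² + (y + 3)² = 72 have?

Centre (6, −3), r² = 72. Distance² from centre to line = (−29)²/10 = 841/10.
Since d² > r², the line lies outside the circle.

0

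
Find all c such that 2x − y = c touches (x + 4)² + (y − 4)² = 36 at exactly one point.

The line touches the circle iff its distance from (−4, 4) is 6:
|2·(−4) − 1·4 − c| / √5 = 6
|c − (−12)| = 6√5.

c = −12 ± 6√5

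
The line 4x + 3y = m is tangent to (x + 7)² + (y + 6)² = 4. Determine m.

m = −56 or m = −36

For a tangent, require d(centre, line) = r = 2.
|4·(−7) + 3·(−6) − m| / √25 = 2
|m − (−46)| = 2·5, so m = −36 or m = −56.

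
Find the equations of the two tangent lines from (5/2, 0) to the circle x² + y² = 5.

A line y − (0) = m(x − (5/2)) is tangent when its distance from (0, 0) is √5:
(−5/2m − (0))² = 5(m² + 1)
m² − 4 = 0, so m = 2 or m = −2.
Through (5/2, 0) these give 2x − y = 5 and 2x + y = 5.

2x − y = 5 and 2x + y = 5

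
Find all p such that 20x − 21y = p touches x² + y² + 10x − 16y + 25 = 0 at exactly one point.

The line touches the circle iff its distance from (−5, 8) is 8:
|20·(−5) − 21·8 − p| / √841 = 8
|p − (−268)| = 8·29, so p = −36 or p = −500.

p = −500 or p = −36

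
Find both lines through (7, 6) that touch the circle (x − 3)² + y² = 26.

x − 5y = −23 and 5x + y = 41

A line y − (6) = m(x − (7)) is tangent when its distance from (3, 0) is √26:
[m·(−4) − (−6)]² = 26(m² + 1)
5m² + 24m − 5 = 0, so m = 1/5 or m = −5.
With m = 1/5: x − 5y = −23. With m = −5: 5x + y = 41.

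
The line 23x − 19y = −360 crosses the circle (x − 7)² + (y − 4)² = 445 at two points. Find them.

From the line, y = (360 + 23x)/19. Substituting:
890x² + 8010x − 62300 = 0  ⟹  x² + 9x − 70 = 0
x = 5 or x = −14, giving (5, 25) and (−14, 2).

(−14, 2) and (5, 25)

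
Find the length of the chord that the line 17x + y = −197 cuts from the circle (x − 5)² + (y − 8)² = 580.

Substitute y = −17x − 197:
290x² + 6960x + 41470 = 0  ⟹  x² + 24x + 143 = 0
x = −11 or x = −13, giving (−11, −10) and (−13, 24).
|(−11, −10) − (−13, 24)| = √((2)² + (−34)²) = 2√290.

2√290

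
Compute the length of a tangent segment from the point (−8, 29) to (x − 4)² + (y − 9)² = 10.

√534

The centre is (4, 9) and r = √10. The square of the distance from P to the centre is 144 + 400 = 544.
Power of the point: PT² = |PO|² − r² = 534, so PT = √534.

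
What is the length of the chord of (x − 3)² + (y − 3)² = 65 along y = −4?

The distance from (3, 3) to the line is 7, and r² = 65.
Half the chord is √(r² − d²) = √(16), so the full chord is 8.

8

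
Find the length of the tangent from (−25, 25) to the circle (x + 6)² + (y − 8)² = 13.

With centre O = (−6, 8), |OP|² = 650 and r² = 13.
Power of the point: PT² = |PO|² − r² = 637, so PT = 7√13.

7√13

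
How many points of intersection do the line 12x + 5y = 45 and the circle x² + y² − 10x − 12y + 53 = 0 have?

0

d² = (12·5 + 5·6 − (45))²/169 = 2025/169; r² = 8.
Since d² > r², the line lies outside the circle.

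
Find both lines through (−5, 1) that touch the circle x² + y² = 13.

3x + 2y = −13 and 2x − 3y = −13

Write the tangent as mx − y + (1 − m·(−5)) = 0 and set its distance from the centre to √13:
(5m − (−1))² = 13(m² + 1)
6m² + 5m − 6 = 0, so m = −3/2 or m = 2/3.
With m = −3/2: 3x + 2y = −13. With m = 2/3: 2x − 3y = −13.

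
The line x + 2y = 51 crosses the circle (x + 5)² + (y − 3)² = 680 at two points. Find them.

From the line, y = (51 − x)/2. Substituting:
5x² − 50x − 595 = 0  ⟹  x² − 10x − 119 = 0
x = 17 or x = −7, giving (17, 17) and (−7, 29).

(−7, 29) and (17, 17)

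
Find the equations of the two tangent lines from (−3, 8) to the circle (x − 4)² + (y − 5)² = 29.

Write the tangent as mx − y + (8 − m·(−3)) = 0 and set its distance from the centre to √29:
(7m − (−3))² = 29(m² + 1)
10m² + 21m − 10 = 0, so m = 2/5 or m = −5/2.
With m = 2/5: 2x − 5y = −46. With m = −5/2: 5x + 2y = 1.

2x − 5y = −46 and 5x + 2y = 1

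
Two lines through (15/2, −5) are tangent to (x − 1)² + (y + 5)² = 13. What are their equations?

Let a tangent through (15/2, −5) have slope m. Its distance from (1, −5) must equal √13:
(−13/2m − (0))² = 13(m² + 1)
9m² − 4 = 0, so m = −2/3 or m = 2/3.
With m = −2/3: 2x + 3y = 0. With m = 2/3: 2x − 3y = 30.

2x + 3y = 0 and 2x − 3y = 30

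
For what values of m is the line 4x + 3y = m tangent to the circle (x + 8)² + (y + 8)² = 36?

Tangency holds when the distance from the centre (−8, −8) to the line equals the radius 6:
|4·(−8) + 3·(−8) − m| / √25 = 6
|m − (−56)| = 6·5, so m = −26 or m = −86.

m = −86 or m = −26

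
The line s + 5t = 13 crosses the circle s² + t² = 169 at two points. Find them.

Express t = (13 − s)/5 and substitute into the circle:
26s² − 26s − 4056 = 0  ⟹  s² − s − 156 = 0
s = 13 or s = −12, giving (13, 0) and (−12, 5).

(−12, 5) and (13, 0)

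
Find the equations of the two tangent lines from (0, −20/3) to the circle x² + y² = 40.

x − 3y = 20 and x + 3y = −20

Let a tangent through (0, −20/3) have slope m. Its distance from (0, 0) must equal 2√10:
(0m − (20/3))² = 40(m² + 1)
9m² − 1 = 0, so m = 1/3 or m = −1/3.
Through (0, −20/3) these give x − 3y = 20 and x + 3y = −20.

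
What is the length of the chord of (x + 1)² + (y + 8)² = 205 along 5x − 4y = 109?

From the line, y = (−109 + 5x)/4. Substituting:
41x² − 738x + 2665 = 0  ⟹  x² − 18x + 65 = 0
x = 13 or x = 5, giving (13, −11) and (5, −21).
Chord length = distance between (13, −11) and (5, −21) = √164 = 2√41.

2√41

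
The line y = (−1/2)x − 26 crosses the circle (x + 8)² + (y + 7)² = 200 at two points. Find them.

(−18, −17) and (−10, −21)

Substitute y = (−52 − x)/2:
5x² + 140x + 900 = 0  ⟹  x² + 28x + 180 = 0
x = −10 or x = −18, giving (−10, −21) and (−18, −17).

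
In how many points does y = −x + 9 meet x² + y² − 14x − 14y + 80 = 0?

d² = (1·7 + 1·7 − (9))²/2 = 25/2; r² = 18.
Since d² < r², the line cuts the circle twice.

2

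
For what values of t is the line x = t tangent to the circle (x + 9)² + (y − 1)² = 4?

The line touches the circle iff its distance from (−9, 1) is 2:
|1·(−9) + 0·1 − t| / √1 = 2
|t − (−9)| = 2, so t = −7 or t = −11.

t = −11 or t = −7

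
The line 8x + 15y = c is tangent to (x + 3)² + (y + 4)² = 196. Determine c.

For a tangent, require d(centre, line) = r = 14.
|8·(−3) + 15·(−4) − c| / √289 = 14
|c − (−84)| = 14·17, so c = 154 or c = −322.

c = −322 or c = 154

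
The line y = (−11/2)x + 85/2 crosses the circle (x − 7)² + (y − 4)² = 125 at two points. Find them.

(5, 15) and (9, −7)

Substitute y = (85 − 11x)/2:
125x² − 1750x + 5625 = 0  ⟹  x² − 14x + 45 = 0
x = 9 or x = 5, giving (9, −7) and (5, 15).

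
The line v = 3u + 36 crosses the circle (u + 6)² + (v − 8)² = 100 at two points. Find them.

Express v = 3u + 36 and substitute into the circle:
10u² + 180u + 720 = 0  ⟹  u² + 18u + 72 = 0
u = −6 or u = −12, giving (−6, 18) and (−12, 0).

(−12, 0) and (−6, 18)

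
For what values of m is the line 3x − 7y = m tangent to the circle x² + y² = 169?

m = ±13√58

Tangency holds when the distance from the centre (0, 0) to the line equals the radius 13:
|3·0 − 7·0 − m| / √58 = 13
|m| = 13√58.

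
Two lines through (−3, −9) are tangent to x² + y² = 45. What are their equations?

Let a tangent through (−3, −9) have slope m. Its distance from (0, 0) must equal 3√5:
[m·(3) − (9)]² = 45(m² + 1)
2m² + 3m − 2 = 0, so m = −2 or m = 1/2.
Through (−3, −9) these give 2x + y = −15 and x − 2y = 15.

2x + y = −15 and x − 2y = 15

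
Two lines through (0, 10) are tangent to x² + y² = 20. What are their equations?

2x − y = −10 and 2x + y = 10

Write the tangent as mx − y + (10 − m·(0)) = 0 and set its distance from the centre to 2√5:
(0m − (−10))² = 20(m² + 1)
m² − 4 = 0, so m = 2 or m = −2.
Through (0, 10) these give 2x − y = −10 and 2x + y = 10.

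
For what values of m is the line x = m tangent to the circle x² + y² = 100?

m = −10 or m = 10

The line touches the circle iff its distance from (0, 0) is 10:
|1·0 + 0·0 − m| / √1 = 10
|m| = 10, so m = 10 or m = −10.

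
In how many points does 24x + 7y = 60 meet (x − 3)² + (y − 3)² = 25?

Centre (3, 3), r² = 25. Distance² from centre to line = (33)²/625 = 1089/625.
Since d² < r², the line cuts the circle twice.

2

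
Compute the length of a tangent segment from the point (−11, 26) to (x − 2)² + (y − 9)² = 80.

The centre is (2, 9) and r = 4√5. The square of the distance from P to the centre is 169 + 289 = 458.
The tangent meets the radius at right angles, so tangent² = |PO|² − r² = 458 − 80 = 378.

3√42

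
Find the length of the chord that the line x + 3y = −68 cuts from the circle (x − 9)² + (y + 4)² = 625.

The distance from (9, −4) to the line is 65/√10, and r² = 625.
Chord = 2√(r² − d²) = 2·√(405/2) = 9√10.

9√10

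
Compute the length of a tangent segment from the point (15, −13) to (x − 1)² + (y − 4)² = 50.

Centre (1, 4), r² = 50. |PO|² = (14)² + (−17)² = 485.
By the tangent–radius right angle, tangent length = √(|PO|² − r²) = √435.

√435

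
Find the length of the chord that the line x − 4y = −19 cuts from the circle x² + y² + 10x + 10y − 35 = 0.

2√17

Centre (−5, −5), r² = 85. Perpendicular distance d from centre to line = |34| / √17 = 34/√17.
Half the chord is √(r² − d²) = √(17), so the full chord is 2√17.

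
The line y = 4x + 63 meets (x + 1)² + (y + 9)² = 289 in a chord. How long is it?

Centre (−1, −9), r² = 289. Perpendicular distance d from centre to line = |68| / √17 = 68/√17.
Half the chord is √(r² − d²) = √(17), so the full chord is 2√17.

2√17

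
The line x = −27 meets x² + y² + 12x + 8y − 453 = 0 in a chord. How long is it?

The line gives x = −27. Substituting into the circle:
y² + 8y − 48 = 0
y = 4 or y = −12, giving (−27, 4) and (−27, −12).
|(−27, 4) − (−27, −12)| = √((0)² + (16)²) = 16.

16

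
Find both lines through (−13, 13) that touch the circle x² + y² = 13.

2x + 3y = 13 and 3x + 2y = −13

Let a tangent through (−13, 13) have slope m. Its distance from (0, 0) must equal √13:
(13m − (−13))² = 13(m² + 1)
6m² + 13m + 6 = 0, so m = −2/3 or m = −3/2.
With m = −2/3: 2x + 3y = 13. With m = −3/2: 3x + 2y = −13.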